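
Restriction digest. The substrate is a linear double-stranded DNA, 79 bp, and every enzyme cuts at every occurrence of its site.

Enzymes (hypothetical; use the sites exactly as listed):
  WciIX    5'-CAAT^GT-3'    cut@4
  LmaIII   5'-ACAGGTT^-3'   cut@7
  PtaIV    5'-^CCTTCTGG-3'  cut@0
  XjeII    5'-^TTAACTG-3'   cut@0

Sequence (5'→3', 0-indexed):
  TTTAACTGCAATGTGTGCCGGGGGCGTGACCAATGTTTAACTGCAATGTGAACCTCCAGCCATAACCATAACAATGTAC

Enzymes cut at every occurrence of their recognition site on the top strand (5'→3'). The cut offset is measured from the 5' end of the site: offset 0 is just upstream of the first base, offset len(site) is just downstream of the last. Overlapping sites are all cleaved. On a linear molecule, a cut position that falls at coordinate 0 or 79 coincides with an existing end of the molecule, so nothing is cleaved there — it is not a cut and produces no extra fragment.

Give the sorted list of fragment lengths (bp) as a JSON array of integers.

Scan for sites:
  WciIX CAATGT/4: at [8, 30, 43, 71] ⇒ [12, 34, 47, 75]
  LmaIII (ACAGGTT, off=7): no sites
  PtaIV (CCTTCTGG, off=0): no sites
  XjeII TTAACTG/0: at [1, 36] ⇒ [1, 36]

Pooled cuts: [1, 12, 34, 36, 47, 75]

Fragments:
  [0,1): 1 bp
  [1,12): 11 bp
  [12,34): 22 bp
  [34,36): 2 bp
  [36,47): 11 bp
  [47,75): 28 bp
  [75,79): 4 bp

[1,2,4,11,11,22,28]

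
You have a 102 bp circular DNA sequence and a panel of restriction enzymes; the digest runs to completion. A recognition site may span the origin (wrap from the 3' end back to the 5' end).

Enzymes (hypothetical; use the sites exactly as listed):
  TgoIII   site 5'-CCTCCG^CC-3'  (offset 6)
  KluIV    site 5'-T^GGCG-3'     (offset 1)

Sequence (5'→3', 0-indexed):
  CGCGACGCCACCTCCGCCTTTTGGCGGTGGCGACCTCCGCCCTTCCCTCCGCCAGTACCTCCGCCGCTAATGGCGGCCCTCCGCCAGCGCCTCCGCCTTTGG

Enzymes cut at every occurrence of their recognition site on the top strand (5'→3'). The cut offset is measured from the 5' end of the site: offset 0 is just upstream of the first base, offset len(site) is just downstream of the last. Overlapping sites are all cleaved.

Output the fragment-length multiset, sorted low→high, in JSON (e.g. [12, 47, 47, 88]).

Per-enzyme occurrences:
  TgoIII CCTCCGCC/6: at [10, 33, 45, 57, 77, 89] ⇒ [16, 39, 51, 63, 83, 95]
  KluIV TGGCG/1: at [21, 27, 70, 99] ⇒ [22, 28, 71, 100]

Pooled cuts: [16, 22, 28, 39, 51, 63, 71, 83, 95, 100]

Fragments:
  16→22: 6 bp
  22→28: 6 bp
  28→39: 11 bp
  39→51: 12 bp
  51→63: 12 bp
  63→71: 8 bp
  71→83: 12 bp
  83→95: 12 bp
  95→100: 5 bp
  100→16 (wrap): 102-100+16 = 18 bp

[5,6,6,8,11,12,12,12,12,18]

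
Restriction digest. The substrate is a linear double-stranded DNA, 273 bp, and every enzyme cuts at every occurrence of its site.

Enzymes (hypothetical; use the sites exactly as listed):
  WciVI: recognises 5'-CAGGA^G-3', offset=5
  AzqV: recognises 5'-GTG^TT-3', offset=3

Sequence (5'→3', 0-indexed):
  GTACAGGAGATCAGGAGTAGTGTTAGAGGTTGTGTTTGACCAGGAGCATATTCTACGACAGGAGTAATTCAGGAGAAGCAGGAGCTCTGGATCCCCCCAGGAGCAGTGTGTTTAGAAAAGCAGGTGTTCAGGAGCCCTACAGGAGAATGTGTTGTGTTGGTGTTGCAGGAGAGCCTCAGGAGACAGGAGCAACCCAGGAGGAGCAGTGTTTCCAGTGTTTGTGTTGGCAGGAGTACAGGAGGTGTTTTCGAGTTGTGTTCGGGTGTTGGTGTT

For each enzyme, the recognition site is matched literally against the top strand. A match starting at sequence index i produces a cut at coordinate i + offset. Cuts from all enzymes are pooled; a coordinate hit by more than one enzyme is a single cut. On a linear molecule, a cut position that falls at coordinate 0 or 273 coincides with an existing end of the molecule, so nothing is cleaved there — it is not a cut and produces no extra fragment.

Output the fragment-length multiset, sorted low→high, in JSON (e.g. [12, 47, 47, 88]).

Scan for sites:
  WciVI (CAGGAG, off=5): starts [3, 11, 40, 58, 69, 78, 97, 128, 139, 165, 176, 183, 194, 227, 235] → cuts [8, 16, 45, 63, 74, 83, 102, 133, 144, 170, 181, 188, 199, 232, 240]
  AzqV (GTGTT, off=3): starts [19, 31, 107, 123, 148, 153, 159, 205, 214, 220, 241, 254, 262, 268] → cuts [22, 34, 110, 126, 151, 156, 162, 208, 217, 223, 244, 257, 265, 271]

All cut coordinates (distinct, sorted): [8, 16, 22, 34, 45, 63, 74, 83, 102, 110, 126, 133, 144, 151, 156, 162, 170, 181, 188, 199, 208, 217, 223, 232, 240, 244, 257, 265, 271]

Fragment lengths:
  [0,8): 8 bp
  [8,16): 8 bp
  [16,22): 6 bp
  [22,34): 12 bp
  [34,45): 11 bp
  [45,63): 18 bp
  [63,74): 11 bp
  [74,83): 9 bp
  [83,102): 19 bp
  [102,110): 8 bp
  [110,126): 16 bp
  [126,133): 7 bp
  [133,144): 11 bp
  [144,151): 7 bp
  [151,156): 5 bp
  [156,162): 6 bp
  [162,170): 8 bp
  [170,181): 11 bp
  [181,188): 7 bp
  [188,199): 11 bp
  [199,208): 9 bp
  [208,217): 9 bp
  [217,223): 6 bp
  [223,232): 9 bp
  [232,240): 8 bp
  [240,244): 4 bp
  [244,257): 13 bp
  [257,265): 8 bp
  [265,271): 6 bp
  [271,273): 2 bp

[2,4,5,6,6,6,6,7,7,7,8,8,8,8,8,8,9,9,9,9,11,11,11,11,11,12,13,16,18,19]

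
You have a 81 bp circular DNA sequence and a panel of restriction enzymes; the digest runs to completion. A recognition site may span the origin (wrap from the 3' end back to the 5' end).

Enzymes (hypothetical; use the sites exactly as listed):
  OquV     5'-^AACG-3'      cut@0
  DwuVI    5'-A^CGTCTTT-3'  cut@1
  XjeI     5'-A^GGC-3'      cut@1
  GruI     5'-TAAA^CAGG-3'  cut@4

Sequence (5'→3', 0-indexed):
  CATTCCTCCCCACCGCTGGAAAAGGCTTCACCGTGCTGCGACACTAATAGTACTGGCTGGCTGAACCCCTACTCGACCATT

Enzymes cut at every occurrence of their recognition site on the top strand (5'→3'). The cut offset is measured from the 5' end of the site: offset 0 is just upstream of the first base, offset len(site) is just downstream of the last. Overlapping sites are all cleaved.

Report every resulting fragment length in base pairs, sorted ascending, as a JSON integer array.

[81]

Per-enzyme occurrences:
  OquV (AACG, off=0): no sites
  DwuVI (ACGTCTTT, off=1): no sites
  XjeI (AGGC, off=1): starts [22] → cuts [23]
  GruI (TAAACAGG, off=4): no sites

Pooled cuts: [23]

Fragments:
  23→23 (wrap): 81-23+23 = 81 bp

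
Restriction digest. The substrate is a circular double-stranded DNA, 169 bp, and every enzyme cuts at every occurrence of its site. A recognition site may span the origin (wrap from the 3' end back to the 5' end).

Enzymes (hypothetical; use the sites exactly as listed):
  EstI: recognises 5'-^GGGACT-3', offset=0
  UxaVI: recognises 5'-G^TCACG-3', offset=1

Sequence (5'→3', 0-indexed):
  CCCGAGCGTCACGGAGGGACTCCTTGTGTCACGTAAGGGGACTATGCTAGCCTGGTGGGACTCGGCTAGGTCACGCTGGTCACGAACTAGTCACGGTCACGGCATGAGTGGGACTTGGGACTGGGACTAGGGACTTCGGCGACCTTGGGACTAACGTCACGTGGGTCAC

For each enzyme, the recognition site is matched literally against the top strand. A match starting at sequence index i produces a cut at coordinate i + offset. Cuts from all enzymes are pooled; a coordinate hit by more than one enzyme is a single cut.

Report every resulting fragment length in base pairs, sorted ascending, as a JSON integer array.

[6,6,7,7,7,9,9,10,11,13,13,14,17,19,21]

Site scan:
  EstI (GGGACT, off=0): starts [15, 37, 56, 109, 116, 122, 129, 146] → cuts [15, 37, 56, 109, 116, 122, 129, 146]
  UxaVI (GTCACG, off=1): starts [7, 27, 69, 78, 89, 95, 155] → cuts [8, 28, 70, 79, 90, 96, 156]

Pooled cuts: [8, 15, 28, 37, 56, 70, 79, 90, 96, 109, 116, 122, 129, 146, 156]

Fragments:
  8→15: 7 bp
  15→28: 13 bp
  28→37: 9 bp
  37→56: 19 bp
  56→70: 14 bp
  70→79: 9 bp
  79→90: 11 bp
  90→96: 6 bp
  96→109: 13 bp
  109→116: 7 bp
  116→122: 6 bp
  122→129: 7 bp
  129→146: 17 bp
  146→156: 10 bp
  156→8 (wrap): 169-156+8 = 21 bp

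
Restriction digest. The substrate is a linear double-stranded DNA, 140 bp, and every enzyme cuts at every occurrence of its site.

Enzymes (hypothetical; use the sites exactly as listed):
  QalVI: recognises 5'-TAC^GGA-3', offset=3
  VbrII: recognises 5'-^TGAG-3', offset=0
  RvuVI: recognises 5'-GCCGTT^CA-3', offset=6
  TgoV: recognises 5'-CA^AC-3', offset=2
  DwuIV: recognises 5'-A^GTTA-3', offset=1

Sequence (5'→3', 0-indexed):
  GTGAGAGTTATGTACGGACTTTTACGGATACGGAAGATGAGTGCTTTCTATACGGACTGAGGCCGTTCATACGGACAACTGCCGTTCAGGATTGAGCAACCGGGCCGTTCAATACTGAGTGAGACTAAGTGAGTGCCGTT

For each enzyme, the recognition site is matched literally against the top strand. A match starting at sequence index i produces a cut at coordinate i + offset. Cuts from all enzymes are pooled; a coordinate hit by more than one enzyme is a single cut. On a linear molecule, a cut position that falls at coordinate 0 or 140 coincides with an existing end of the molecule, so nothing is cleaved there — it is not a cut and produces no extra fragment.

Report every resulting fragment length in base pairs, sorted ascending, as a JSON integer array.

[1,4,4,5,5,5,6,6,6,6,6,9,9,10,10,10,11,11,16]

Site scan:
  QalVI TACGGA/3: at [12, 22, 28, 50, 69] ⇒ [15, 25, 31, 53, 72]
  VbrII TGAG/0: at [1, 37, 57, 92, 115, 119, 129] ⇒ [1, 37, 57, 92, 115, 119, 129]
  RvuVI GCCGTTCA/6: at [61, 80, 103] ⇒ [67, 86, 109]
  TgoV CAAC/2: at [75, 96] ⇒ [77, 98]
  DwuIV AGTTA/1: at [5] ⇒ [6]

Pooled cuts: [1, 6, 15, 25, 31, 37, 53, 57, 67, 72, 77, 86, 92, 98, 109, 115, 119, 129]

Fragments:
  [0,1): 1 bp
  [1,6): 5 bp
  [6,15): 9 bp
  [15,25): 10 bp
  [25,31): 6 bp
  [31,37): 6 bp
  [37,53): 16 bp
  [53,57): 4 bp
  [57,67): 10 bp
  [67,72): 5 bp
  [72,77): 5 bp
  [77,86): 9 bp
  [86,92): 6 bp
  [92,98): 6 bp
  [98,109): 11 bp
  [109,115): 6 bp
  [115,119): 4 bp
  [119,129): 10 bp
  [129,140): 11 bp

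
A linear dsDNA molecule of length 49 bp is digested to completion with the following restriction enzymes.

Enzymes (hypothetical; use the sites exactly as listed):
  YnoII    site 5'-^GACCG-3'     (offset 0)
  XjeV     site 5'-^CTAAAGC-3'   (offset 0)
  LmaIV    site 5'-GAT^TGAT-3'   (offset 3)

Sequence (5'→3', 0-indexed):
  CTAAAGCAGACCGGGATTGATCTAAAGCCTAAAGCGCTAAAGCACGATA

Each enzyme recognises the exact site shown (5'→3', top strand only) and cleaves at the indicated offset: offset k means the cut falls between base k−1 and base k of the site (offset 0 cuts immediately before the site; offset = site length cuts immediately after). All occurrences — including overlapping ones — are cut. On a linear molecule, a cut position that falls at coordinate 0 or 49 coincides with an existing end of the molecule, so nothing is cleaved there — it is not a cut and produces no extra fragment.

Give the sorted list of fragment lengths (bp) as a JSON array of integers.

Per-enzyme occurrences:
  YnoII GACCG/0: at [8] ⇒ [8]
  XjeV CTAAAGC/0: at [0, 21, 28, 36] ⇒ [21, 28, 36] (position 0 is a terminus of the linear molecule — no cut)
  LmaIV GATTGAT/3: at [14] ⇒ [17]

Pooled cuts: [8, 17, 21, 28, 36]

Fragments:
  [0,8): 8 bp
  [8,17): 9 bp
  [17,21): 4 bp
  [21,28): 7 bp
  [28,36): 8 bp
  [36,49): 13 bp

[4,7,8,8,9,13]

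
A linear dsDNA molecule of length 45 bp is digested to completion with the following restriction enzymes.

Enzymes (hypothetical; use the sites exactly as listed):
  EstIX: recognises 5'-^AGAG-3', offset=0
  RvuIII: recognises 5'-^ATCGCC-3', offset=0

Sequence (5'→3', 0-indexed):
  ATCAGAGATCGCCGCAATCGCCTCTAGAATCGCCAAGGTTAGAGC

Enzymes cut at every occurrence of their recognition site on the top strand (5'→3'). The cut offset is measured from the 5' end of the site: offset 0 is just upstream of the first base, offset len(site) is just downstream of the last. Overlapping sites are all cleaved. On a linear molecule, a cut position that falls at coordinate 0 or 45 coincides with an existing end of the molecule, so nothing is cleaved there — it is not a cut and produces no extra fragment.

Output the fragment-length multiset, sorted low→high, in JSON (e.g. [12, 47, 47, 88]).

Scan for sites:
  EstIX (AGAG, off=0): starts [3, 40] → cuts [3, 40]
  RvuIII (ATCGCC, off=0): starts [7, 16, 28] → cuts [7, 16, 28]

All cut coordinates (distinct, sorted): [3, 7, 16, 28, 40]

Fragments:
  [0,3): 3 bp
  [3,7): 4 bp
  [7,16): 9 bp
  [16,28): 12 bp
  [28,40): 12 bp
  [40,45): 5 bp

[3,4,5,9,12,12]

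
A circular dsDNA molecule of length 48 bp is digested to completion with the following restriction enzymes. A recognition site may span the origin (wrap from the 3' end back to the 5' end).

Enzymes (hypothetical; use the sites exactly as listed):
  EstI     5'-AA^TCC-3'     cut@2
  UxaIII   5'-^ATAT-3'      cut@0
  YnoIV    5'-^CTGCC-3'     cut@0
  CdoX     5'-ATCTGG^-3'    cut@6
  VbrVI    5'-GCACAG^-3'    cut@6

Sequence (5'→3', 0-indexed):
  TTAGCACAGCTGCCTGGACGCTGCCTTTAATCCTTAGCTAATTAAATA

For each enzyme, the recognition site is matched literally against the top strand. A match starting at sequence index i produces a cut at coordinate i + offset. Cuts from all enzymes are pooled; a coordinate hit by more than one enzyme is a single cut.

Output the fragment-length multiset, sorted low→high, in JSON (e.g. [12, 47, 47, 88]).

Site scan:
  EstI AATCC/2: at [28] ⇒ [30]
  UxaIII ATAT/0: at [45] ⇒ [45]
  YnoIV CTGCC/0: at [9, 20] ⇒ [9, 20]
  CdoX (ATCTGG, off=6): no sites
  VbrVI GCACAG/6: at [3] ⇒ [9]

Pooled cuts: [9, 20, 30, 45]

Fragment lengths:
  9→20: 11 bp
  20→30: 10 bp
  30→45: 15 bp
  45→9 (wrap): 48-45+9 = 12 bp

[10,11,12,15]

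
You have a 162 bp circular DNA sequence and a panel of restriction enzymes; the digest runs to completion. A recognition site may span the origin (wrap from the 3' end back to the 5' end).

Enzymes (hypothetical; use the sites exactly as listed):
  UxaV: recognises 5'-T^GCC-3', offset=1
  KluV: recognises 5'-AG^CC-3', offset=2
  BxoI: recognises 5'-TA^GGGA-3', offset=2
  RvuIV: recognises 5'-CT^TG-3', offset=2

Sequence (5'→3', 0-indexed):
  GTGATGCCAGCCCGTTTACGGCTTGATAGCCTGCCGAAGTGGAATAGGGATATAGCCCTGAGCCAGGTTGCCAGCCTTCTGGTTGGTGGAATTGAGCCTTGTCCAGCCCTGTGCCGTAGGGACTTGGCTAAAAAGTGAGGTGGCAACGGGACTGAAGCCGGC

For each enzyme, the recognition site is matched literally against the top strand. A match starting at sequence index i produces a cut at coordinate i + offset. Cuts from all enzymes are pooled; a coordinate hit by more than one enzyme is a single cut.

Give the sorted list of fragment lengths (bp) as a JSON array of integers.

[3,3,5,5,6,6,6,6,7,7,7,9,10,13,14,22,33]

Per-enzyme occurrences:
  UxaV TGCC/1: at [4, 31, 68, 111] ⇒ [5, 32, 69, 112]
  KluV AGCC/2: at [8, 27, 53, 60, 72, 94, 104, 155] ⇒ [10, 29, 55, 62, 74, 96, 106, 157]
  BxoI TAGGGA/2: at [44, 116] ⇒ [46, 118]
  RvuIV CTTG/2: at [21, 97, 122] ⇒ [23, 99, 124]

All cut coordinates (distinct, sorted): [5, 10, 23, 29, 32, 46, 55, 62, 69, 74, 96, 99, 106, 112, 118, 124, 157]

Fragment lengths:
  5→10: 5 bp
  10→23: 13 bp
  23→29: 6 bp
  29→32: 3 bp
  32→46: 14 bp
  46→55: 9 bp
  55→62: 7 bp
  62→69: 7 bp
  69→74: 5 bp
  74→96: 22 bp
  96→99: 3 bp
  99→106: 7 bp
  106→112: 6 bp
  112→118: 6 bp
  118→124: 6 bp
  124→157: 33 bp
  157→5 (wrap): 162-157+5 = 10 bp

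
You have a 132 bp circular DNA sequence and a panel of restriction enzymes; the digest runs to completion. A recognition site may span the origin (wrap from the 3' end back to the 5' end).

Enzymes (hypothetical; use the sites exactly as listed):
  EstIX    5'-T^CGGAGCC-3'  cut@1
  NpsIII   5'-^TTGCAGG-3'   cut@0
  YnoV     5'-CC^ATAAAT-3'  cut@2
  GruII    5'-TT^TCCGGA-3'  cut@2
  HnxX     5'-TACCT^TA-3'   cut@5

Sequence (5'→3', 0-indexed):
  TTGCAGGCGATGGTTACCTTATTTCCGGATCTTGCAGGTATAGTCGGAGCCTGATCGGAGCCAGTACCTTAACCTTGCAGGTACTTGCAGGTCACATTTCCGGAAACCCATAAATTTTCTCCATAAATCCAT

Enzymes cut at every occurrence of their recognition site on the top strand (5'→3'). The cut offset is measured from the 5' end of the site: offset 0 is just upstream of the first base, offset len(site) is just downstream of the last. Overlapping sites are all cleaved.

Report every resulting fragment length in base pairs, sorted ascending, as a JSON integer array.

Per-enzyme occurrences:
  EstIX TCGGAGCC/1: at [43, 54] ⇒ [44, 55]
  NpsIII TTGCAGG/0: at [0, 31, 74, 84] ⇒ [0, 31, 74, 84]
  YnoV CCATAAAT/2: at [107, 120] ⇒ [109, 122]
  GruII TTTCCGGA/2: at [21, 96] ⇒ [23, 98]
  HnxX TACCTTA/5: at [14, 64] ⇒ [19, 69]

All cut coordinates (distinct, sorted): [0, 19, 23, 31, 44, 55, 69, 74, 84, 98, 109, 122]

Fragments:
  0→19: 19 bp
  19→23: 4 bp
  23→31: 8 bp
  31→44: 13 bp
  44→55: 11 bp
  55→69: 14 bp
  69→74: 5 bp
  74→84: 10 bp
  84→98: 14 bp
  98→109: 11 bp
  109→122: 13 bp
  122→0 (wrap): 132-122+0 = 10 bp

[4,5,8,10,10,11,11,13,13,14,14,19]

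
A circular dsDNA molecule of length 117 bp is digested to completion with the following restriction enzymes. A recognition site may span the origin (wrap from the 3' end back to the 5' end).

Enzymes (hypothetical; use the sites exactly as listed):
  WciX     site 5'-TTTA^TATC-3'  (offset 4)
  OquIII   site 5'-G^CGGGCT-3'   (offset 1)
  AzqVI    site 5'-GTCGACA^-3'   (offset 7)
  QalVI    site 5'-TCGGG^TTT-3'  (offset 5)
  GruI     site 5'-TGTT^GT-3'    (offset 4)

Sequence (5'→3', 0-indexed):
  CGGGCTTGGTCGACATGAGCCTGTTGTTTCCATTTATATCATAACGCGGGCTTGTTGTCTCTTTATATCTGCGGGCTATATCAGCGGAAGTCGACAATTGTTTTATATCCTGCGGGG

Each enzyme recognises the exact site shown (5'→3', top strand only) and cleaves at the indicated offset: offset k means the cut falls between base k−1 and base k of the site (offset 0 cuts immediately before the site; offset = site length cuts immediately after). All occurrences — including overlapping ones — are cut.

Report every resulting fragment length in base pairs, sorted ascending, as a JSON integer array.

[6,9,9,10,10,10,11,12,15,25]

Site scan:
  WciX TTTATATC/4: at [32, 61, 101] ⇒ [36, 65, 105]
  OquIII GCGGGCT/1: at [45, 70, 116] ⇒ [0, 46, 71]
  AzqVI GTCGACA/7: at [8, 89] ⇒ [15, 96]
  QalVI (TCGGGTTT, off=5): no sites
  GruI TGTTGT/4: at [21, 52] ⇒ [25, 56]

All cut coordinates (distinct, sorted): [0, 15, 25, 36, 46, 56, 65, 71, 96, 105]

Fragment lengths:
  0→15: 15 bp
  15→25: 10 bp
  25→36: 11 bp
  36→46: 10 bp
  46→56: 10 bp
  56→65: 9 bp
  65→71: 6 bp
  71→96: 25 bp
  96→105: 9 bp
  105→0 (wrap): 117-105+0 = 12 bp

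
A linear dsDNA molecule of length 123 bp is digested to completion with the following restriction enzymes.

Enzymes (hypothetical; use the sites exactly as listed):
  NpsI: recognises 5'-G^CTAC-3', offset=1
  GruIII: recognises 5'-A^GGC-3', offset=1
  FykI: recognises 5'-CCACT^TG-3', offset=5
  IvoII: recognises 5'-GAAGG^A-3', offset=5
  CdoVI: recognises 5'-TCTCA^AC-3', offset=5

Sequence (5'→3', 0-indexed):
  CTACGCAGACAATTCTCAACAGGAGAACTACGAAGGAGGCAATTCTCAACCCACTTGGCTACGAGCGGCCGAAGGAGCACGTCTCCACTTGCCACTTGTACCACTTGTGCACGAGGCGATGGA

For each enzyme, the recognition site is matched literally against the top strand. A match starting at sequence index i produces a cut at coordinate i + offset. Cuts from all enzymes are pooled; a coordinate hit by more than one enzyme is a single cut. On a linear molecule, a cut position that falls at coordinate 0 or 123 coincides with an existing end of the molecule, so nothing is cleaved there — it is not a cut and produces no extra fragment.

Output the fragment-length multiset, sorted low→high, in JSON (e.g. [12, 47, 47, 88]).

[1,3,7,7,9,9,9,11,14,17,18,18]

Site scan:
  NpsI (GCTAC, off=1): starts [57] → cuts [58]
  GruIII (AGGC, off=1): starts [36, 113] → cuts [37, 114]
  FykI (CCACTTG, off=5): starts [50, 84, 91, 100] → cuts [55, 89, 96, 105]
  IvoII (GAAGGA, off=5): starts [31, 70] → cuts [36, 75]
  CdoVI (TCTCAAC, off=5): starts [13, 43] → cuts [18, 48]

Pooled cuts: [18, 36, 37, 48, 55, 58, 75, 89, 96, 105, 114]

Fragments:
  [0,18): 18 bp
  [18,36): 18 bp
  [36,37): 1 bp
  [37,48): 11 bp
  [48,55): 7 bp
  [55,58): 3 bp
  [58,75): 17 bp
  [75,89): 14 bp
  [89,96): 7 bp
  [96,105): 9 bp
  [105,114): 9 bp
  [114,123): 9 bp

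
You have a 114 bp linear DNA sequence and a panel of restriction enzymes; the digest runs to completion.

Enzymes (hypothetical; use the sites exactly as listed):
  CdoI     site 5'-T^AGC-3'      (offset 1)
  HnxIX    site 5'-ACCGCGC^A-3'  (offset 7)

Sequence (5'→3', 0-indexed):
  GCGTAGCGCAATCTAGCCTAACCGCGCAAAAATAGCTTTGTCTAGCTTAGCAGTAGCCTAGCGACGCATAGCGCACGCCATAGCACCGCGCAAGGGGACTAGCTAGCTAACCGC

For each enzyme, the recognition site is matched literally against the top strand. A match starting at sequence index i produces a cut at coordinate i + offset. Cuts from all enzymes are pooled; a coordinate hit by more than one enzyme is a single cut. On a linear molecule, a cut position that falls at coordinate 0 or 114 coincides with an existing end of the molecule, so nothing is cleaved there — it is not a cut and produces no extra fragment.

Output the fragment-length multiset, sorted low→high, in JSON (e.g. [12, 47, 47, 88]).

[4,4,5,5,6,6,9,10,10,10,10,10,12,13]

Scan for sites:
  CdoI TAGC/1: at [3, 13, 32, 42, 47, 53, 58, 68, 80, 99, 103] ⇒ [4, 14, 33, 43, 48, 54, 59, 69, 81, 100, 104]
  HnxIX ACCGCGCA/7: at [20, 84] ⇒ [27, 91]

All cut coordinates (distinct, sorted): [4, 14, 27, 33, 43, 48, 54, 59, 69, 81, 91, 100, 104]

Fragments:
  [0,4): 4 bp
  [4,14): 10 bp
  [14,27): 13 bp
  [27,33): 6 bp
  [33,43): 10 bp
  [43,48): 5 bp
  [48,54): 6 bp
  [54,59): 5 bp
  [59,69): 10 bp
  [69,81): 12 bp
  [81,91): 10 bp
  [91,100): 9 bp
  [100,104): 4 bp
  [104,114): 10 bp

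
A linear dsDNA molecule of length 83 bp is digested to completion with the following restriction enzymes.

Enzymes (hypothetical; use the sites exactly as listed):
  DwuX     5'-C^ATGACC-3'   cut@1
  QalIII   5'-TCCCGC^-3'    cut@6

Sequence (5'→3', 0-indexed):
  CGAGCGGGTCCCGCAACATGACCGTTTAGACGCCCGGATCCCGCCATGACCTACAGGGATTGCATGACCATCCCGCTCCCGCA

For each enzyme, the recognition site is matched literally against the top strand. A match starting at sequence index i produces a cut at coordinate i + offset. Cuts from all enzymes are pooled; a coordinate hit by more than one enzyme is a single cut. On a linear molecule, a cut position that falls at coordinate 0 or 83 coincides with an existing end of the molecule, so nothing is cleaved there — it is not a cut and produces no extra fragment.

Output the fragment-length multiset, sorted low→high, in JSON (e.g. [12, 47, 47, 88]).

Per-enzyme occurrences:
  DwuX (CATGACC, off=1): starts [16, 44, 62] → cuts [17, 45, 63]
  QalIII (TCCCGC, off=6): starts [8, 38, 70, 76] → cuts [14, 44, 76, 82]

Pooled cuts: [14, 17, 44, 45, 63, 76, 82]

Fragments:
  [0,14): 14 bp
  [14,17): 3 bp
  [17,44): 27 bp
  [44,45): 1 bp
  [45,63): 18 bp
  [63,76): 13 bp
  [76,82): 6 bp
  [82,83): 1 bp

[1,1,3,6,13,14,18,27]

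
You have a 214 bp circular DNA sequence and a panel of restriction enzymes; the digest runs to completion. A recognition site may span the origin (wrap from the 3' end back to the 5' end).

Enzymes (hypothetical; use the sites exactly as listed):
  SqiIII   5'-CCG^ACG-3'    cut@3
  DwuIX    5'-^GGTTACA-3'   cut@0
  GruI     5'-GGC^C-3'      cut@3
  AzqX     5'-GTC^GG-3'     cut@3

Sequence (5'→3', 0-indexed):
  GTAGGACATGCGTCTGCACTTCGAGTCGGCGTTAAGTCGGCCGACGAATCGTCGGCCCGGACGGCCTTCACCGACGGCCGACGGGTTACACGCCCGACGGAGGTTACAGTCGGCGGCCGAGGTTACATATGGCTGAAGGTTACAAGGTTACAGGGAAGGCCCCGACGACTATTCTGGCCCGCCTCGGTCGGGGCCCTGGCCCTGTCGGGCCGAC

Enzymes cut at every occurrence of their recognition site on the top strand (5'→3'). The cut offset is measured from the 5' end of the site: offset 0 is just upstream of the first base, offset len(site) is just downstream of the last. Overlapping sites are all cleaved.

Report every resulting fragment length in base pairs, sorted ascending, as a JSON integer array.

Site scan:
  SqiIII CCGACG/3: at [40, 70, 77, 93, 161, 209] ⇒ [43, 73, 80, 96, 164, 212]
  DwuIX GGTTACA/0: at [83, 101, 120, 137, 145] ⇒ [83, 101, 120, 137, 145]
  GruI GGCC/3: at [38, 53, 62, 75, 114, 157, 175, 191, 197, 207] ⇒ [41, 56, 65, 78, 117, 160, 178, 194, 200, 210]
  AzqX GTCGG/3: at [24, 35, 50, 108, 186, 203] ⇒ [27, 38, 53, 111, 189, 206]

All cut coordinates (distinct, sorted): [27, 38, 41, 43, 53, 56, 65, 73, 78, 80, 83, 96, 101, 111, 117, 120, 137, 145, 160, 164, 178, 189, 194, 200, 206, 210, 212]

Fragments:
  27→38: 11 bp
  38→41: 3 bp
  41→43: 2 bp
  43→53: 10 bp
  53→56: 3 bp
  56→65: 9 bp
  65→73: 8 bp
  73→78: 5 bp
  78→80: 2 bp
  80→83: 3 bp
  83→96: 13 bp
  96→101: 5 bp
  101→111: 10 bp
  111→117: 6 bp
  117→120: 3 bp
  120→137: 17 bp
  137→145: 8 bp
  145→160: 15 bp
  160→164: 4 bp
  164→178: 14 bp
  178→189: 11 bp
  189→194: 5 bp
  194→200: 6 bp
  200→206: 6 bp
  206→210: 4 bp
  210→212: 2 bp
  212→27 (wrap): 214-212+27 = 29 bp

[2,2,2,3,3,3,3,4,4,5,5,5,6,6,6,8,8,9,10,10,11,11,13,14,15,17,29]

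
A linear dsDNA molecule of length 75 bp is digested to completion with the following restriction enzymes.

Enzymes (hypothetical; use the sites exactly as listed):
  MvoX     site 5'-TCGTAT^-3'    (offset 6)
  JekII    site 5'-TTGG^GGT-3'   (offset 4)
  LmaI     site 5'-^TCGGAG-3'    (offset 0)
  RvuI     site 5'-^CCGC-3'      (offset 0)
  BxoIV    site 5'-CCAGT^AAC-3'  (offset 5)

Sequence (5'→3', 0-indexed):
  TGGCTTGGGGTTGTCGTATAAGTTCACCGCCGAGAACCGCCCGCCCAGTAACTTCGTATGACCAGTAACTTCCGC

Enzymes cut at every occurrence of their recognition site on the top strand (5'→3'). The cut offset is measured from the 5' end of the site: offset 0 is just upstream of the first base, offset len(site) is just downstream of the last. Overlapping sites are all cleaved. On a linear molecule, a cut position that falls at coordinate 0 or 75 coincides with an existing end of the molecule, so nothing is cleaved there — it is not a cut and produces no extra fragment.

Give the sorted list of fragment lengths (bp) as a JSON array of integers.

[4,4,5,7,7,8,9,10,10,11]

Scan for sites:
  MvoX (TCGTAT, off=6): starts [13, 53] → cuts [19, 59]
  JekII (TTGGGGT, off=4): starts [4] → cuts [8]
  LmaI (TCGGAG, off=0): no sites
  RvuI (CCGC, off=0): starts [26, 36, 40, 71] → cuts [26, 36, 40, 71]
  BxoIV (CCAGTAAC, off=5): starts [44, 61] → cuts [49, 66]

All cut coordinates (distinct, sorted): [8, 19, 26, 36, 40, 49, 59, 66, 71]

Fragment lengths:
  [0,8): 8 bp
  [8,19): 11 bp
  [19,26): 7 bp
  [26,36): 10 bp
  [36,40): 4 bp
  [40,49): 9 bp
  [49,59): 10 bp
  [59,66): 7 bp
  [66,71): 5 bp
  [71,75): 4 bp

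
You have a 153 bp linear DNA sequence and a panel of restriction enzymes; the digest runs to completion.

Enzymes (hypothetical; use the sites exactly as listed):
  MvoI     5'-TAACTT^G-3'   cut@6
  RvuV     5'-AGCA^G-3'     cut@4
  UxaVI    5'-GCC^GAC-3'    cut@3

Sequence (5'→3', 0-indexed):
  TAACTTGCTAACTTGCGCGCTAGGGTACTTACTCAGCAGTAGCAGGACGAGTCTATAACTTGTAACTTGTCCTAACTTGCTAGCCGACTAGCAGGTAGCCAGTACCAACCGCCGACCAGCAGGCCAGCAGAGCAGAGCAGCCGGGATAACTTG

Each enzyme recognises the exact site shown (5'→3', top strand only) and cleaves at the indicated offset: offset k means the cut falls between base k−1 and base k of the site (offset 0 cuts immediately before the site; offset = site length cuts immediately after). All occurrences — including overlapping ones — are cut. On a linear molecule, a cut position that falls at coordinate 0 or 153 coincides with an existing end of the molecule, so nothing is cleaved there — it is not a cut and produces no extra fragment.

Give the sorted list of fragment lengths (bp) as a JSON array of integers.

[1,5,5,6,6,7,7,8,8,8,8,10,13,17,20,24]

Site scan:
  MvoI TAACTTG/6: at [0, 8, 55, 62, 72, 146] ⇒ [6, 14, 61, 68, 78, 152]
  RvuV AGCAG/4: at [34, 40, 89, 117, 125, 130, 135] ⇒ [38, 44, 93, 121, 129, 134, 139]
  UxaVI GCCGAC/3: at [82, 110] ⇒ [85, 113]

All cut coordinates (distinct, sorted): [6, 14, 38, 44, 61, 68, 78, 85, 93, 113, 121, 129, 134, 139, 152]

Fragments:
  [0,6): 6 bp
  [6,14): 8 bp
  [14,38): 24 bp
  [38,44): 6 bp
  [44,61): 17 bp
  [61,68): 7 bp
  [68,78): 10 bp
  [78,85): 7 bp
  [85,93): 8 bp
  [93,113): 20 bp
  [113,121): 8 bp
  [121,129): 8 bp
  [129,134): 5 bp
  [134,139): 5 bp
  [139,152): 13 bp
  [152,153): 1 bp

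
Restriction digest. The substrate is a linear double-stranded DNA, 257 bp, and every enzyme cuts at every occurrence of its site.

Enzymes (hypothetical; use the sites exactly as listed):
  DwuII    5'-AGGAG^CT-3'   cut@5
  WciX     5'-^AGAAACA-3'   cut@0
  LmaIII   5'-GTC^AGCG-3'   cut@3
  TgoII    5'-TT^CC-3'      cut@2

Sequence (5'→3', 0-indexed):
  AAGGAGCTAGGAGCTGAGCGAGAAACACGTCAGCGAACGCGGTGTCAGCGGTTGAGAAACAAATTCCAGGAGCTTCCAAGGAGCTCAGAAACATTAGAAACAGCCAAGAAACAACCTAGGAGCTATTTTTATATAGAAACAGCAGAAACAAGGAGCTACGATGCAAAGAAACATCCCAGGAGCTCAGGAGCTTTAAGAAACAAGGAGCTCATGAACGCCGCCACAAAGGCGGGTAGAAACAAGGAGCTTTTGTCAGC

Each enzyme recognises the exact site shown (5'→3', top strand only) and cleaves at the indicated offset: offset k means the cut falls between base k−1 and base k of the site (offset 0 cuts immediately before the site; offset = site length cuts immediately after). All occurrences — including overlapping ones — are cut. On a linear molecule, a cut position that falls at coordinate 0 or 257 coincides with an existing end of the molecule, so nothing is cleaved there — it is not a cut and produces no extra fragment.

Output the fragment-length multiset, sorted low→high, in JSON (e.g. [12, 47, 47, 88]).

[3,3,5,6,7,7,7,8,8,8,9,9,11,11,11,11,11,12,12,12,12,15,16,16,27]

Per-enzyme occurrences:
  DwuII AGGAGCT/5: at [1, 8, 67, 78, 117, 150, 177, 185, 202, 241] ⇒ [6, 13, 72, 83, 122, 155, 182, 190, 207, 246]
  WciX AGAAACA/0: at [20, 54, 86, 95, 106, 134, 143, 166, 195, 234] ⇒ [20, 54, 86, 95, 106, 134, 143, 166, 195, 234]
  LmaIII GTCAGCG/3: at [28, 43] ⇒ [31, 46]
  TgoII TTCC/2: at [63, 73] ⇒ [65, 75]

Pooled cuts: [6, 13, 20, 31, 46, 54, 65, 72, 75, 83, 86, 95, 106, 122, 134, 143, 155, 166, 182, 190, 195, 207, 234, 246]

Fragment lengths:
  [0,6): 6 bp
  [6,13): 7 bp
  [13,20): 7 bp
  [20,31): 11 bp
  [31,46): 15 bp
  [46,54): 8 bp
  [54,65): 11 bp
  [65,72): 7 bp
  [72,75): 3 bp
  [75,83): 8 bp
  [83,86): 3 bp
  [86,95): 9 bp
  [95,106): 11 bp
  [106,122): 16 bp
  [122,134): 12 bp
  [134,143): 9 bp
  [143,155): 12 bp
  [155,166): 11 bp
  [166,182): 16 bp
  [182,190): 8 bp
  [190,195): 5 bp
  [195,207): 12 bp
  [207,234): 27 bp
  [234,246): 12 bp
  [246,257): 11 bp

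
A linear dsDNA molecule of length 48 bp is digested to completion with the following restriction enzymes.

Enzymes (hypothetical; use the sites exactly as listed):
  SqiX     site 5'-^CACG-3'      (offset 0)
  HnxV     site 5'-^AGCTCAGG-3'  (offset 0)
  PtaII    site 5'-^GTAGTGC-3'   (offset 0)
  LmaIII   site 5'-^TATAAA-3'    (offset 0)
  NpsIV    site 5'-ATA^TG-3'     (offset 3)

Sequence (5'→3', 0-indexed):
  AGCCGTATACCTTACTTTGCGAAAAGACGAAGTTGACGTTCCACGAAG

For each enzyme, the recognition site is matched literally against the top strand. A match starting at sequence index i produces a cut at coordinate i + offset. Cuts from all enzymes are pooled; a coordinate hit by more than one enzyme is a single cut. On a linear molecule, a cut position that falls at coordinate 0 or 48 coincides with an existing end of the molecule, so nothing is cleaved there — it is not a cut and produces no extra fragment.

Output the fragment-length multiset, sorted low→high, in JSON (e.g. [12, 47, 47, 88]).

[7,41]

Scan for sites:
  SqiX CACG/0: at [41] ⇒ [41]
  HnxV (AGCTCAGG, off=0): no sites
  PtaII (GTAGTGC, off=0): no sites
  LmaIII (TATAAA, off=0): no sites
  NpsIV (ATATG, off=3): no sites

Pooled cuts: [41]

Fragment lengths:
  [0,41): 41 bp
  [41,48): 7 bp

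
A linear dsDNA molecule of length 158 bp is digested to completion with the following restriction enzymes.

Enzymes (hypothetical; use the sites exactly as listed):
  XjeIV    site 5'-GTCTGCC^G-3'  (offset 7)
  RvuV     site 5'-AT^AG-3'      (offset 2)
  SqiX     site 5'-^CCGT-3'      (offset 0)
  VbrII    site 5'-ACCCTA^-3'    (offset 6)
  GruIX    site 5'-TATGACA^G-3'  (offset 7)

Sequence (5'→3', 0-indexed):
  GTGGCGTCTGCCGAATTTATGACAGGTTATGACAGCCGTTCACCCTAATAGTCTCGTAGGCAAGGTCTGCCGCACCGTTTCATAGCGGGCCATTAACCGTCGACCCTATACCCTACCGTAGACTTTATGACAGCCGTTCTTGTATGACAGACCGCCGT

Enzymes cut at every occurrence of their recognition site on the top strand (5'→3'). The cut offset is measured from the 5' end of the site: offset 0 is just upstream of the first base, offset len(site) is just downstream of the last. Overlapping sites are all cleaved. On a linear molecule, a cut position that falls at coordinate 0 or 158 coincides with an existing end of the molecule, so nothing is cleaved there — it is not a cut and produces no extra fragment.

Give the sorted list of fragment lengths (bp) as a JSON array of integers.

Per-enzyme occurrences:
  XjeIV (GTCTGCCG, off=7): starts [5, 64] → cuts [12, 71]
  RvuV (ATAG, off=2): starts [47, 81] → cuts [49, 83]
  SqiX (CCGT, off=0): starts [35, 74, 96, 115, 133, 154] → cuts [35, 74, 96, 115, 133, 154]
  VbrII (ACCCTA, off=6): starts [41, 102, 109] → cuts [47, 108, 115]
  GruIX (TATGACAG, off=7): starts [17, 27, 125, 142] → cuts [24, 34, 132, 149]

Pooled cuts: [12, 24, 34, 35, 47, 49, 71, 74, 83, 96, 108, 115, 132, 133, 149, 154]

Fragments:
  [0,12): 12 bp
  [12,24): 12 bp
  [24,34): 10 bp
  [34,35): 1 bp
  [35,47): 12 bp
  [47,49): 2 bp
  [49,71): 22 bp
  [71,74): 3 bp
  [74,83): 9 bp
  [83,96): 13 bp
  [96,108): 12 bp
  [108,115): 7 bp
  [115,132): 17 bp
  [132,133): 1 bp
  [133,149): 16 bp
  [149,154): 5 bp
  [154,158): 4 bp

[1,1,2,3,4,5,7,9,10,12,12,12,12,13,16,17,22]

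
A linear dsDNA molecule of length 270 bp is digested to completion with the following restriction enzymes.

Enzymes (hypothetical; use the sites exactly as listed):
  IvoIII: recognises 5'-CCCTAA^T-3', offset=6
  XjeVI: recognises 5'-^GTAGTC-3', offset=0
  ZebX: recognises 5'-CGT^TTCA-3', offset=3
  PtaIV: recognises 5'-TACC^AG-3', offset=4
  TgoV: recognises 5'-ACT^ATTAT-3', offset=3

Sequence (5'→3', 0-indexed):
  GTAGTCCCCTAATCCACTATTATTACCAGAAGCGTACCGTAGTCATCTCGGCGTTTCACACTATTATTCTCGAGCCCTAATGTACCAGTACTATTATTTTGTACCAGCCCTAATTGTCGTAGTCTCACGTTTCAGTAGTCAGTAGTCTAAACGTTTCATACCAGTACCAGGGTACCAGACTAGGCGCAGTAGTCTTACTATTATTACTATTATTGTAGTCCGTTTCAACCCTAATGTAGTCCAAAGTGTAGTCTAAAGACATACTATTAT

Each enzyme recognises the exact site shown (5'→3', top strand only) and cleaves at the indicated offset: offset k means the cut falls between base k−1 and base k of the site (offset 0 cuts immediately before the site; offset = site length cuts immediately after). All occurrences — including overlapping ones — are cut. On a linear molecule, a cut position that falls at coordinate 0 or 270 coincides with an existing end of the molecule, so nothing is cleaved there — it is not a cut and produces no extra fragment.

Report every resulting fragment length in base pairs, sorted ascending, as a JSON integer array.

[1,4,5,5,6,6,6,6,6,7,8,8,8,8,9,9,9,11,11,11,12,12,12,12,13,13,16,18,18]

Per-enzyme occurrences:
  IvoIII (CCCTAAT, off=6): starts [6, 74, 107, 228] → cuts [12, 80, 113, 234]
  XjeVI (GTAGTC, off=0): starts [0, 38, 118, 134, 141, 188, 214, 235, 247] → cuts [38, 118, 134, 141, 188, 214, 235, 247] (position 0 is a terminus of the linear molecule — no cut)
  ZebX (CGTTTCA, off=3): starts [51, 127, 151, 220] → cuts [54, 130, 154, 223]
  PtaIV (TACCAG, off=4): starts [23, 82, 101, 158, 164, 172] → cuts [27, 86, 105, 162, 168, 176]
  TgoV (ACTATTAT, off=3): starts [15, 59, 89, 196, 205, 262] → cuts [18, 62, 92, 199, 208, 265]

All cut coordinates (distinct, sorted): [12, 18, 27, 38, 54, 62, 80, 86, 92, 105, 113, 118, 130, 134, 141, 154, 162, 168, 176, 188, 199, 208, 214, 223, 234, 235, 247, 265]

Fragments:
  [0,12): 12 bp
  [12,18): 6 bp
  [18,27): 9 bp
  [27,38): 11 bp
  [38,54): 16 bp
  [54,62): 8 bp
  [62,80): 18 bp
  [80,86): 6 bp
  [86,92): 6 bp
  [92,105): 13 bp
  [105,113): 8 bp
  [113,118): 5 bp
  [118,130): 12 bp
  [130,134): 4 bp
  [134,141): 7 bp
  [141,154): 13 bp
  [154,162): 8 bp
  [162,168): 6 bp
  [168,176): 8 bp
  [176,188): 12 bp
  [188,199): 11 bp
  [199,208): 9 bp
  [208,214): 6 bp
  [214,223): 9 bp
  [223,234): 11 bp
  [234,235): 1 bp
  [235,247): 12 bp
  [247,265): 18 bp
  [265,270): 5 bp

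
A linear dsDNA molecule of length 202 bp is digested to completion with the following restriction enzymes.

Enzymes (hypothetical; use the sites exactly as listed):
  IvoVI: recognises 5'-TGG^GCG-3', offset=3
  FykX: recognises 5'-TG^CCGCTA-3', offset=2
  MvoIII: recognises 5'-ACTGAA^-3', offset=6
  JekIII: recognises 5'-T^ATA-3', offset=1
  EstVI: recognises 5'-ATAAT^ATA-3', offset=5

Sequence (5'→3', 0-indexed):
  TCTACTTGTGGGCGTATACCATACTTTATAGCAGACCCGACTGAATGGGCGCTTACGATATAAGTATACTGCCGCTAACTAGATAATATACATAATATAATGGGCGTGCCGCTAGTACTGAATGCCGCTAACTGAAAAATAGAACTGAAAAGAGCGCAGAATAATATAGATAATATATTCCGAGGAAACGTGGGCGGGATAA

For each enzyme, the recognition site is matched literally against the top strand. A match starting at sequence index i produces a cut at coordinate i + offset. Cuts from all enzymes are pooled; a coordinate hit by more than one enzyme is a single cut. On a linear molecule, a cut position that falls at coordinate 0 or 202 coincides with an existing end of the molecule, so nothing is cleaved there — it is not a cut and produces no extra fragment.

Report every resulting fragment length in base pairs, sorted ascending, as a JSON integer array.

[2,3,4,5,6,6,7,9,9,9,11,11,12,12,13,14,16,16,18,19]

Scan for sites:
  IvoVI (TGGGCG, off=3): starts [8, 45, 100, 190] → cuts [11, 48, 103, 193]
  FykX (TGCCGCTA, off=2): starts [69, 106, 122] → cuts [71, 108, 124]
  MvoIII (ACTGAA, off=6): starts [39, 116, 130, 143] → cuts [45, 122, 136, 149]
  JekIII (TATA, off=1): starts [14, 26, 58, 64, 86, 95, 164, 173] → cuts [15, 27, 59, 65, 87, 96, 165, 174]
  EstVI (ATAATATA, off=5): starts [82, 91, 160, 169] → cuts [87, 96, 165, 174]

Pooled cuts: [11, 15, 27, 45, 48, 59, 65, 71, 87, 96, 103, 108, 122, 124, 136, 149, 165, 174, 193]

Fragment lengths:
  [0,11): 11 bp
  [11,15): 4 bp
  [15,27): 12 bp
  [27,45): 18 bp
  [45,48): 3 bp
  [48,59): 11 bp
  [59,65): 6 bp
  [65,71): 6 bp
  [71,87): 16 bp
  [87,96): 9 bp
  [96,103): 7 bp
  [103,108): 5 bp
  [108,122): 14 bp
  [122,124): 2 bp
  [124,136): 12 bp
  [136,149): 13 bp
  [149,165): 16 bp
  [165,174): 9 bp
  [174,193): 19 bp
  [193,202): 9 bp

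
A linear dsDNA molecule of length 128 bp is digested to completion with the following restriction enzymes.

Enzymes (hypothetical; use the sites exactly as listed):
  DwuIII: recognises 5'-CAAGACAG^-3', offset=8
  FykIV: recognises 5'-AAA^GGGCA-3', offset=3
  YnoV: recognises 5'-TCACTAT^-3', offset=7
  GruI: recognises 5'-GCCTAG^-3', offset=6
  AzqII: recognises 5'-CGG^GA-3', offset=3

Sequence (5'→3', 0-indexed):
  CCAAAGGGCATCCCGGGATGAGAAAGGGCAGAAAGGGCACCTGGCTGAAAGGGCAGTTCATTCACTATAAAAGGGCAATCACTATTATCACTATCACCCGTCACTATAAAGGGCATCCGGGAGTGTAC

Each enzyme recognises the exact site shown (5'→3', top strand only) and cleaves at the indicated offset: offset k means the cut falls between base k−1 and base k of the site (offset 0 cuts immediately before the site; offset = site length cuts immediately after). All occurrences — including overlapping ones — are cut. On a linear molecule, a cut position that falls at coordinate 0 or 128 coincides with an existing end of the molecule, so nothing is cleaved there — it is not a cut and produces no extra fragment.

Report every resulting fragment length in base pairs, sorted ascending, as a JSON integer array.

Scan for sites:
  DwuIII (CAAGACAG, off=8): no sites
  FykIV (AAAGGGCA, off=3): starts [2, 22, 31, 47, 69, 107] → cuts [5, 25, 34, 50, 72, 110]
  YnoV (TCACTAT, off=7): starts [61, 78, 87, 100] → cuts [68, 85, 94, 107]
  GruI (GCCTAG, off=6): no sites
  AzqII (CGGGA, off=3): starts [13, 117] → cuts [16, 120]

All cut coordinates (distinct, sorted): [5, 16, 25, 34, 50, 68, 72, 85, 94, 107, 110, 120]

Fragment lengths:
  [0,5): 5 bp
  [5,16): 11 bp
  [16,25): 9 bp
  [25,34): 9 bp
  [34,50): 16 bp
  [50,68): 18 bp
  [68,72): 4 bp
  [72,85): 13 bp
  [85,94): 9 bp
  [94,107): 13 bp
  [107,110): 3 bp
  [110,120): 10 bp
  [120,128): 8 bp

[3,4,5,8,9,9,9,10,11,13,13,16,18]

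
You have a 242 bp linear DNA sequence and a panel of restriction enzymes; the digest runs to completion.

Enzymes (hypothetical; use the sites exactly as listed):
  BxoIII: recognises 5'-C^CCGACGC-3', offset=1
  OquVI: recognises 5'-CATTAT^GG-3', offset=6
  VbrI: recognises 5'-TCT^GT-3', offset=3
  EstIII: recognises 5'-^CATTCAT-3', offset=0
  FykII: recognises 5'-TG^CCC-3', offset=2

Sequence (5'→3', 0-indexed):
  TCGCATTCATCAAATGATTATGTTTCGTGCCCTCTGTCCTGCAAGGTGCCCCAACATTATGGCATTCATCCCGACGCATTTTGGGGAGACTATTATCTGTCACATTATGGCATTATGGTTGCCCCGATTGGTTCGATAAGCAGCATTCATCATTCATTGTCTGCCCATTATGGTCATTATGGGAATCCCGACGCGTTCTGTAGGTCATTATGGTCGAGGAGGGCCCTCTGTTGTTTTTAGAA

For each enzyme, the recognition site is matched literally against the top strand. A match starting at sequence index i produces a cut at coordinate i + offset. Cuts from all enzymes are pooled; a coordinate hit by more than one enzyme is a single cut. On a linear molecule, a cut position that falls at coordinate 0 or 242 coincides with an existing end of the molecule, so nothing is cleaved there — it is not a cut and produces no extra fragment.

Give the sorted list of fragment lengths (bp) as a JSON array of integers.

Per-enzyme occurrences:
  BxoIII CCCGACGC/1: at [69, 186] ⇒ [70, 187]
  OquVI CATTATGG/6: at [54, 102, 110, 165, 174, 205] ⇒ [60, 108, 116, 171, 180, 211]
  VbrI TCTGT/3: at [32, 95, 196, 226] ⇒ [35, 98, 199, 229]
  EstIII CATTCAT/0: at [3, 62, 143, 150] ⇒ [3, 62, 143, 150]
  FykII TGCCC/2: at [27, 46, 119, 161] ⇒ [29, 48, 121, 163]

All cut coordinates (distinct, sorted): [3, 29, 35, 48, 60, 62, 70, 98, 108, 116, 121, 143, 150, 163, 171, 180, 187, 199, 211, 229]

Fragments:
  [0,3): 3 bp
  [3,29): 26 bp
  [29,35): 6 bp
  [35,48): 13 bp
  [48,60): 12 bp
  [60,62): 2 bp
  [62,70): 8 bp
  [70,98): 28 bp
  [98,108): 10 bp
  [108,116): 8 bp
  [116,121): 5 bp
  [121,143): 22 bp
  [143,150): 7 bp
  [150,163): 13 bp
  [163,171): 8 bp
  [171,180): 9 bp
  [180,187): 7 bp
  [187,199): 12 bp
  [199,211): 12 bp
  [211,229): 18 bp
  [229,242): 13 bp

[2,3,5,6,7,7,8,8,8,9,10,12,12,12,13,13,13,18,22,26,28]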